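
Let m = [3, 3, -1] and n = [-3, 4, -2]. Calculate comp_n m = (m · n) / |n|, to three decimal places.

0.928

m · n = 3·(-3) + 3·4 + (-1)·(-2) = -9 + 12 + 2 = 5
|n| = √(9 + 16 + 4) = √29 ≈ 5.3852
comp_n m = 5 / √29 ≈ 0.928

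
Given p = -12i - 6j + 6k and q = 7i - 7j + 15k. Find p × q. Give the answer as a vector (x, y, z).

(-48, 222, 126)

i: (-6)·15 - 6·(-7) = -90 - (-42) = -48
j: 6·7 - (-12)·15 = 42 - (-180) = 222
k: (-12)·(-7) - (-6)·7 = 84 - (-42) = 126
p × q = (-48, 222, 126)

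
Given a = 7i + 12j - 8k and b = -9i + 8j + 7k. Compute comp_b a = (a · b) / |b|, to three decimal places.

a · b = 7·(-9) + 12·8 + (-8)·7 = -63 + 96 - 56 = -23
|b| = √(81 + 64 + 49) = √194 ≈ 13.9284
comp_b a = -23 / √194 ≈ -1.651

-1.651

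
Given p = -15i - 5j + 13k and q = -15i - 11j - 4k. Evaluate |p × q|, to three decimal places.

315.744

i: (-5)·(-4) - 13·(-11) = 20 - (-143) = 163
j: 13·(-15) - (-15)·(-4) = -195 - 60 = -255
k: (-15)·(-11) - (-5)·(-15) = 165 - 75 = 90
p × q = (163, -255, 90)
|p × q| = √(163² + (-255)² + 90²) = √99694 ≈ 315.7436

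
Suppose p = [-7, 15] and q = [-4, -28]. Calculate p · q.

-392

p · q = (-7)·(-4) + 15·(-28) = 28 - 420 = -392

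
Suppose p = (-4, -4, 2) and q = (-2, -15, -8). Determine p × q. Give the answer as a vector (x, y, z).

(62, -36, 52)

i: (-4)·(-8) - 2·(-15) = 32 - (-30) = 62
j: 2·(-2) - (-4)·(-8) = -4 - 32 = -36
k: (-4)·(-15) - (-4)·(-2) = 60 - 8 = 52
p × q = (62, -36, 52)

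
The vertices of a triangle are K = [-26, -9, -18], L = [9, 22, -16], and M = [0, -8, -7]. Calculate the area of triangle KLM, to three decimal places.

KL = (35, 31, 2),  KM = (26, 1, 11)
i: 31·11 - 2·1 = 341 - 2 = 339
j: 2·26 - 35·11 = 52 - 385 = -333
k: 35·1 - 31·26 = 35 - 806 = -771
KL × KM = (339, -333, -771)
|KL × KM| = √820251 ≈ 905.6771
area = ½ · 905.6771 ≈ 452.839

452.839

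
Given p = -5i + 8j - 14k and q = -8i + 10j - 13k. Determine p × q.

i: 8·(-13) - (-14)·10 = -104 - (-140) = 36
j: (-14)·(-8) - (-5)·(-13) = 112 - 65 = 47
k: (-5)·10 - 8·(-8) = -50 - (-64) = 14
p × q = (36, 47, 14)

(36, 47, 14)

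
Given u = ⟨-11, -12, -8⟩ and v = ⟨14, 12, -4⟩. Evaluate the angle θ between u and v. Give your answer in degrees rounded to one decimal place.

u · v = (-11)·14 + (-12)·12 + (-8)·(-4) = -154 - 144 + 32 = -266
|u|² = 121 + 144 + 64 = 329,  |u| = √329 ≈ 18.138357
|v|² = 196 + 144 + 16 = 356,  |v| = √356 ≈ 18.867962
cos θ = -266 / (18.138357 · 18.867962) ≈ -0.77725
θ = arccos(-0.77725) ≈ 141.0°

141.0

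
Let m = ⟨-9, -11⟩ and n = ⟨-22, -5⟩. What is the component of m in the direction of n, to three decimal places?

m · n = (-9)·(-22) + (-11)·(-5) = 198 + 55 = 253
|n| = √(484 + 25) = √509 ≈ 22.5610
comp_n m = 253 / √509 ≈ 11.214

11.214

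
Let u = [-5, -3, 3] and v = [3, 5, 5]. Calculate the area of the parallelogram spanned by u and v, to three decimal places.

i: (-3)·5 - 3·5 = -15 - 15 = -30
j: 3·3 - (-5)·5 = 9 - (-25) = 34
k: (-5)·5 - (-3)·3 = -25 - (-9) = -16
u × v = (-30, 34, -16)
|u × v| = √((-30)² + 34² + (-16)²) = √2312 ≈ 48.0833

48.083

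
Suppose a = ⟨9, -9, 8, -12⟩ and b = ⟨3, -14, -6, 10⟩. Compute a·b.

-15

a · b = 9·3 + (-9)·(-14) + 8·(-6) + (-12)·10 = 27 + 126 - 48 - 120 = -15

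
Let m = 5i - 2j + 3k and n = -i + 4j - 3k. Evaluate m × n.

i: (-2)·(-3) - 3·4 = 6 - 12 = -6
j: 3·(-1) - 5·(-3) = -3 - (-15) = 12
k: 5·4 - (-2)·(-1) = 20 - 2 = 18
m × n = (-6, 12, 18)

(-6, 12, 18)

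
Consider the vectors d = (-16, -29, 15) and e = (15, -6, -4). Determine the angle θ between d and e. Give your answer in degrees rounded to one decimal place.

102.0

d · e = (-16)·15 + (-29)·(-6) + 15·(-4) = -240 + 174 - 60 = -126
|d|² = 256 + 841 + 225 = 1322,  |d| = √1322 ≈ 36.359318
|e|² = 225 + 36 + 16 = 277,  |e| = √277 ≈ 16.643317
cos θ = -126 / (36.359318 · 16.643317) ≈ -0.20822
θ = arccos(-0.20822) ≈ 102.0°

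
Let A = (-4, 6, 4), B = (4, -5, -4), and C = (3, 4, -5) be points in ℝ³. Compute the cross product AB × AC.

AB = (8, -11, -8)
AC = (7, -2, -9)
i: (-11)·(-9) - (-8)·(-2) = 99 - 16 = 83
j: (-8)·7 - 8·(-9) = -56 - (-72) = 16
k: 8·(-2) - (-11)·7 = -16 - (-77) = 61
AB × AC = (83, 16, 61)

(83, 16, 61)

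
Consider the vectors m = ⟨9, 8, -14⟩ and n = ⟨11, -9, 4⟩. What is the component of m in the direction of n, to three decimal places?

-1.964

m · n = 9·11 + 8·(-9) + (-14)·4 = 99 - 72 - 56 = -29
|n| = √(121 + 81 + 16) = √218 ≈ 14.7648
comp_n m = -29 / √218 ≈ -1.964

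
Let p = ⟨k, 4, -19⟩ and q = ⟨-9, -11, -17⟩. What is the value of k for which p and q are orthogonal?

p · q = k·(-9) + 4·(-11) + (-19)·(-17) = 279 - 9k
Set equal to 0: -9k = -279, so k = 31.

31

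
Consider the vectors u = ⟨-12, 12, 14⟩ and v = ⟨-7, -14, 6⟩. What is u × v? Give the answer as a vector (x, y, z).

i: 12·6 - 14·(-14) = 72 - (-196) = 268
j: 14·(-7) - (-12)·6 = -98 - (-72) = -26
k: (-12)·(-14) - 12·(-7) = 168 - (-84) = 252
u × v = (268, -26, 252)

(268, -26, 252)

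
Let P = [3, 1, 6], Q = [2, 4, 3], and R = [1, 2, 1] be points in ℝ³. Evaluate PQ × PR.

PQ = (-1, 3, -3)
PR = (-2, 1, -5)
i: 3·(-5) - (-3)·1 = -15 - (-3) = -12
j: (-3)·(-2) - (-1)·(-5) = 6 - 5 = 1
k: (-1)·1 - 3·(-2) = -1 - (-6) = 5
PQ × PR = (-12, 1, 5)

(-12, 1, 5)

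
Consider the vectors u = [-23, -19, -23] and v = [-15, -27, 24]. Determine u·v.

u · v = (-23)·(-15) + (-19)·(-27) + (-23)·24 = 345 + 513 - 552 = 306

306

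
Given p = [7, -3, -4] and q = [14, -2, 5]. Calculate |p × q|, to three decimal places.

i: (-3)·5 - (-4)·(-2) = -15 - 8 = -23
j: (-4)·14 - 7·5 = -56 - 35 = -91
k: 7·(-2) - (-3)·14 = -14 - (-42) = 28
p × q = (-23, -91, 28)
|p × q| = √((-23)² + (-91)² + 28²) = √9594 ≈ 97.9490

97.949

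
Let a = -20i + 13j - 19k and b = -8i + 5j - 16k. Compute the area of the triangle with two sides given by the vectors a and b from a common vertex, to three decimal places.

i: 13·(-16) - (-19)·5 = -208 - (-95) = -113
j: (-19)·(-8) - (-20)·(-16) = 152 - 320 = -168
k: (-20)·5 - 13·(-8) = -100 - (-104) = 4
a × b = (-113, -168, 4)
|a × b| = √((-113)² + (-168)² + 4²) = √41009 ≈ 202.5068
area = ½ · 202.5068 ≈ 101.253

101.253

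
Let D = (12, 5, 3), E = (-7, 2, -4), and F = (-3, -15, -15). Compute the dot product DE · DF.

DE = E − D = (-19, -3, -7)
DF = F − D = (-15, -20, -18)
DE · DF = (-19)·(-15) + (-3)·(-20) + (-7)·(-18) = 285 + 60 + 126 = 471

471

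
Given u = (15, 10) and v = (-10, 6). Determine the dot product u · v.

u · v = 15·(-10) + 10·6 = -150 + 60 = -90

-90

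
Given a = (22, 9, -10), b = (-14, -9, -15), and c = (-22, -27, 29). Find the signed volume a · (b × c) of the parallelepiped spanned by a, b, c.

-9828

b × c:
i: (-9)·29 - (-15)·(-27) = -261 - 405 = -666
j: (-15)·(-22) - (-14)·29 = 330 - (-406) = 736
k: (-14)·(-27) - (-9)·(-22) = 378 - 198 = 180
b × c = (-666, 736, 180)
a · (b × c) = 22·(-666) + 9·736 + (-10)·180 = -14652 + 6624 - 1800 = -9828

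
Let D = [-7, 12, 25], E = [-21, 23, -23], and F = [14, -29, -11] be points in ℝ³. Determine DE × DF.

(-2364, -1512, 343)

DE = (-14, 11, -48)
DF = (21, -41, -36)
i: 11·(-36) - (-48)·(-41) = -396 - 1968 = -2364
j: (-48)·21 - (-14)·(-36) = -1008 - 504 = -1512
k: (-14)·(-41) - 11·21 = 574 - 231 = 343
DE × DF = (-2364, -1512, 343)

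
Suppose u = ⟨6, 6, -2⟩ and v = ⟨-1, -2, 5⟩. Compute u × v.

i: 6·5 - (-2)·(-2) = 30 - 4 = 26
j: (-2)·(-1) - 6·5 = 2 - 30 = -28
k: 6·(-2) - 6·(-1) = -12 - (-6) = -6
u × v = (26, -28, -6)

(26, -28, -6)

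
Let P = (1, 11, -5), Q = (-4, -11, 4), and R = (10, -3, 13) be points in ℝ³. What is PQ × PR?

PQ = (-5, -22, 9)
PR = (9, -14, 18)
i: (-22)·18 - 9·(-14) = -396 - (-126) = -270
j: 9·9 - (-5)·18 = 81 - (-90) = 171
k: (-5)·(-14) - (-22)·9 = 70 - (-198) = 268
PQ × PR = (-270, 171, 268)

(-270, 171, 268)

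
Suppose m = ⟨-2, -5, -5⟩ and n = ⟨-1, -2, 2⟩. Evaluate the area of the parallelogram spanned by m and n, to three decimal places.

i: (-5)·2 - (-5)·(-2) = -10 - 10 = -20
j: (-5)·(-1) - (-2)·2 = 5 - (-4) = 9
k: (-2)·(-2) - (-5)·(-1) = 4 - 5 = -1
m × n = (-20, 9, -1)
|m × n| = √((-20)² + 9² + (-1)²) = √482 ≈ 21.9545

21.954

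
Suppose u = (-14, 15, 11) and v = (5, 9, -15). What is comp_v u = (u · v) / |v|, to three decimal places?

u · v = (-14)·5 + 15·9 + 11·(-15) = -70 + 135 - 165 = -100
|v| = √(25 + 81 + 225) = √331 ≈ 18.1934
comp_v u = -100 / √331 ≈ -5.496

-5.496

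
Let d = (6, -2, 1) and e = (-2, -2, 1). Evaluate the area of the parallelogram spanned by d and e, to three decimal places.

17.889

i: (-2)·1 - 1·(-2) = -2 - (-2) = 0
j: 1·(-2) - 6·1 = -2 - 6 = -8
k: 6·(-2) - (-2)·(-2) = -12 - 4 = -16
d × e = (0, -8, -16)
|d × e| = √(0² + (-8)² + (-16)²) = √320 ≈ 17.8885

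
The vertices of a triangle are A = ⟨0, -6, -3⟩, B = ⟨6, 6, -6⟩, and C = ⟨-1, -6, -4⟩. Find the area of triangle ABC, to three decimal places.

9.605

AB = (6, 12, -3),  AC = (-1, 0, -1)
i: 12·(-1) - (-3)·0 = -12 - 0 = -12
j: (-3)·(-1) - 6·(-1) = 3 - (-6) = 9
k: 6·0 - 12·(-1) = 0 - (-12) = 12
AB × AC = (-12, 9, 12)
|AB × AC| = √369 ≈ 19.2094
area = ½ · 19.2094 ≈ 9.605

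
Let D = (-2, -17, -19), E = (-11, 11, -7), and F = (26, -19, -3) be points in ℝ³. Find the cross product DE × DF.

DE = (-9, 28, 12)
DF = (28, -2, 16)
i: 28·16 - 12·(-2) = 448 - (-24) = 472
j: 12·28 - (-9)·16 = 336 - (-144) = 480
k: (-9)·(-2) - 28·28 = 18 - 784 = -766
DE × DF = (472, 480, -766)

(472, 480, -766)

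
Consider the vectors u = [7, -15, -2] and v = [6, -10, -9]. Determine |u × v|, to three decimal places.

127.381

i: (-15)·(-9) - (-2)·(-10) = 135 - 20 = 115
j: (-2)·6 - 7·(-9) = -12 - (-63) = 51
k: 7·(-10) - (-15)·6 = -70 - (-90) = 20
u × v = (115, 51, 20)
|u × v| = √(115² + 51² + 20²) = √16226 ≈ 127.3813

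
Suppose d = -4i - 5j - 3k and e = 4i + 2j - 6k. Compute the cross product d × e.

i: (-5)·(-6) - (-3)·2 = 30 - (-6) = 36
j: (-3)·4 - (-4)·(-6) = -12 - 24 = -36
k: (-4)·2 - (-5)·4 = -8 - (-20) = 12
d × e = (36, -36, 12)

(36, -36, 12)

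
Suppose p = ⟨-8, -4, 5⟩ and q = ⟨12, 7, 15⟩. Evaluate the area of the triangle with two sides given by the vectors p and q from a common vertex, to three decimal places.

i: (-4)·15 - 5·7 = -60 - 35 = -95
j: 5·12 - (-8)·15 = 60 - (-120) = 180
k: (-8)·7 - (-4)·12 = -56 - (-48) = -8
p × q = (-95, 180, -8)
|p × q| = √((-95)² + 180² + (-8)²) = √41489 ≈ 203.6885
area = ½ · 203.6885 ≈ 101.844

101.844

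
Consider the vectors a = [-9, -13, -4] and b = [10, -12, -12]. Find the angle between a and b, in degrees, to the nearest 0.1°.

69.2

a · b = (-9)·10 + (-13)·(-12) + (-4)·(-12) = -90 + 156 + 48 = 114
|a|² = 81 + 169 + 16 = 266,  |a| = √266 ≈ 16.309506
|b|² = 100 + 144 + 144 = 388,  |b| = √388 ≈ 19.697716
cos θ = 114 / (16.309506 · 19.697716) ≈ 0.35485
θ = arccos(0.35485) ≈ 69.2°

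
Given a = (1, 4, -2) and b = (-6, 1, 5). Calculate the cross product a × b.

i: 4·5 - (-2)·1 = 20 - (-2) = 22
j: (-2)·(-6) - 1·5 = 12 - 5 = 7
k: 1·1 - 4·(-6) = 1 - (-24) = 25
a × b = (22, 7, 25)

(22, 7, 25)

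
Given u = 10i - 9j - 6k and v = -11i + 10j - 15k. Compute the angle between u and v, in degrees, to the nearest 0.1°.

110.7

u · v = 10·(-11) + (-9)·10 + (-6)·(-15) = -110 - 90 + 90 = -110
|u|² = 100 + 81 + 36 = 217,  |u| = √217 ≈ 14.730920
|v|² = 121 + 100 + 225 = 446,  |v| = √446 ≈ 21.118712
cos θ = -110 / (14.730920 · 21.118712) ≈ -0.35359
θ = arccos(-0.35359) ≈ 110.7°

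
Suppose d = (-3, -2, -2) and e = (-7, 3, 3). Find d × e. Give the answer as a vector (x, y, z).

i: (-2)·3 - (-2)·3 = -6 - (-6) = 0
j: (-2)·(-7) - (-3)·3 = 14 - (-9) = 23
k: (-3)·3 - (-2)·(-7) = -9 - 14 = -23
d × e = (0, 23, -23)

(0, 23, -23)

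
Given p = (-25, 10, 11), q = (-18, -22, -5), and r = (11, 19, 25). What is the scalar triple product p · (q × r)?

q × r:
i: (-22)·25 - (-5)·19 = -550 - (-95) = -455
j: (-5)·11 - (-18)·25 = -55 - (-450) = 395
k: (-18)·19 - (-22)·11 = -342 - (-242) = -100
q × r = (-455, 395, -100)
p · (q × r) = (-25)·(-455) + 10·395 + 11·(-100) = 11375 + 3950 - 1100 = 14225

14225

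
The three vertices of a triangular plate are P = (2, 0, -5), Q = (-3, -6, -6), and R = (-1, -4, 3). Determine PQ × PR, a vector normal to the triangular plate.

PQ = (-5, -6, -1)
PR = (-3, -4, 8)
i: (-6)·8 - (-1)·(-4) = -48 - 4 = -52
j: (-1)·(-3) - (-5)·8 = 3 - (-40) = 43
k: (-5)·(-4) - (-6)·(-3) = 20 - 18 = 2
PQ × PR = (-52, 43, 2)

(-52, 43, 2)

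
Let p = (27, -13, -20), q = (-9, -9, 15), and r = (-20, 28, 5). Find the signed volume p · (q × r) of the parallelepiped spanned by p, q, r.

-600

q × r:
i: (-9)·5 - 15·28 = -45 - 420 = -465
j: 15·(-20) - (-9)·5 = -300 - (-45) = -255
k: (-9)·28 - (-9)·(-20) = -252 - 180 = -432
q × r = (-465, -255, -432)
p · (q × r) = 27·(-465) + (-13)·(-255) + (-20)·(-432) = -12555 + 3315 + 8640 = -600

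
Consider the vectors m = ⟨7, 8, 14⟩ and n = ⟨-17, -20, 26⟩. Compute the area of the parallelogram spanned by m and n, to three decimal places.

643.863

i: 8·26 - 14·(-20) = 208 - (-280) = 488
j: 14·(-17) - 7·26 = -238 - 182 = -420
k: 7·(-20) - 8·(-17) = -140 - (-136) = -4
m × n = (488, -420, -4)
|m × n| = √(488² + (-420)² + (-4)²) = √414560 ≈ 643.8633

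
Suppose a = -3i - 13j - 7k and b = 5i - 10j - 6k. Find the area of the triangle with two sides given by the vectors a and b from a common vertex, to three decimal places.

54.539

i: (-13)·(-6) - (-7)·(-10) = 78 - 70 = 8
j: (-7)·5 - (-3)·(-6) = -35 - 18 = -53
k: (-3)·(-10) - (-13)·5 = 30 - (-65) = 95
a × b = (8, -53, 95)
|a × b| = √(8² + (-53)² + 95²) = √11898 ≈ 109.0780
area = ½ · 109.0780 ≈ 54.539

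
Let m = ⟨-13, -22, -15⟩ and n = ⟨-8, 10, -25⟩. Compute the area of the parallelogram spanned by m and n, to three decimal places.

790.987

i: (-22)·(-25) - (-15)·10 = 550 - (-150) = 700
j: (-15)·(-8) - (-13)·(-25) = 120 - 325 = -205
k: (-13)·10 - (-22)·(-8) = -130 - 176 = -306
m × n = (700, -205, -306)
|m × n| = √(700² + (-205)² + (-306)²) = √625661 ≈ 790.9874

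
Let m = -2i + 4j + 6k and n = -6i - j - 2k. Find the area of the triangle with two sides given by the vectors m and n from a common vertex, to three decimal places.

i: 4·(-2) - 6·(-1) = -8 - (-6) = -2
j: 6·(-6) - (-2)·(-2) = -36 - 4 = -40
k: (-2)·(-1) - 4·(-6) = 2 - (-24) = 26
m × n = (-2, -40, 26)
|m × n| = √((-2)² + (-40)² + 26²) = √2280 ≈ 47.7493
area = ½ · 47.7493 ≈ 23.875

23.875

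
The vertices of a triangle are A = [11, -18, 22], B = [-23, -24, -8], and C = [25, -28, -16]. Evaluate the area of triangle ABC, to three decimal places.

AB = (-34, -6, -30),  AC = (14, -10, -38)
i: (-6)·(-38) - (-30)·(-10) = 228 - 300 = -72
j: (-30)·14 - (-34)·(-38) = -420 - 1292 = -1712
k: (-34)·(-10) - (-6)·14 = 340 - (-84) = 424
AB × AC = (-72, -1712, 424)
|AB × AC| = √3115904 ≈ 1765.1923
area = ½ · 1765.1923 ≈ 882.596

882.596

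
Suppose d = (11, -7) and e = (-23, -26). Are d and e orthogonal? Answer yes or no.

d · e = 11·(-23) + (-7)·(-26) = -253 + 182 = -71
Nonzero, so the vectors are not orthogonal.

no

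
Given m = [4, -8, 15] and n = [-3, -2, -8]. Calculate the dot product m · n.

m · n = 4·(-3) + (-8)·(-2) + 15·(-8) = -12 + 16 - 120 = -116

-116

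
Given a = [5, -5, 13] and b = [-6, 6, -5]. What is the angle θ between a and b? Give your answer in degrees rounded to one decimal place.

149.1

a · b = 5·(-6) + (-5)·6 + 13·(-5) = -30 - 30 - 65 = -125
|a|² = 25 + 25 + 169 = 219,  |a| = √219 ≈ 14.798649
|b|² = 36 + 36 + 25 = 97,  |b| = √97 ≈ 9.848858
cos θ = -125 / (14.798649 · 9.848858) ≈ -0.85763
θ = arccos(-0.85763) ≈ 149.1°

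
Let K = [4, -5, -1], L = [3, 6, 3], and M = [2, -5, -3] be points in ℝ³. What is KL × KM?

(-22, -10, 22)

KL = (-1, 11, 4)
KM = (-2, 0, -2)
i: 11·(-2) - 4·0 = -22 - 0 = -22
j: 4·(-2) - (-1)·(-2) = -8 - 2 = -10
k: (-1)·0 - 11·(-2) = 0 - (-22) = 22
KL × KM = (-22, -10, 22)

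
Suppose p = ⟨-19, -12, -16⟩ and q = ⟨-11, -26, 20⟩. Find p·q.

p · q = (-19)·(-11) + (-12)·(-26) + (-16)·20 = 209 + 312 - 320 = 201

201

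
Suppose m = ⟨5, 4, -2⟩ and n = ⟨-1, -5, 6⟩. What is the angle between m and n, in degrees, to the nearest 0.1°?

134.5

m · n = 5·(-1) + 4·(-5) + (-2)·6 = -5 - 20 - 12 = -37
|m|² = 25 + 16 + 4 = 45,  |m| = √45 ≈ 6.708204
|n|² = 1 + 25 + 36 = 62,  |n| = √62 ≈ 7.874008
cos θ = -37 / (6.708204 · 7.874008) ≈ -0.70049
θ = arccos(-0.70049) ≈ 134.5°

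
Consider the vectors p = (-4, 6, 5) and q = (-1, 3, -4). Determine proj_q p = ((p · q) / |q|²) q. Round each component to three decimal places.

(-0.077, 0.231, -0.308)

p · q = (-4)·(-1) + 6·3 + 5·(-4) = 4 + 18 - 20 = 2
|q|² = 1 + 9 + 16 = 26
proj_q p = (2/26) · (-1, 3, -4) ≈ (-0.077, 0.231, -0.308)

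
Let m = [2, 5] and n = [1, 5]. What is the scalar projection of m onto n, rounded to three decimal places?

m · n = 2·1 + 5·5 = 2 + 25 = 27
|n| = √(1 + 25) = √26 ≈ 5.0990
comp_n m = 27 / √26 ≈ 5.295

5.295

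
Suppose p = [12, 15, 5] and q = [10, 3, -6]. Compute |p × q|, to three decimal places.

i: 15·(-6) - 5·3 = -90 - 15 = -105
j: 5·10 - 12·(-6) = 50 - (-72) = 122
k: 12·3 - 15·10 = 36 - 150 = -114
p × q = (-105, 122, -114)
|p × q| = √((-105)² + 122² + (-114)²) = √38905 ≈ 197.2435

197.244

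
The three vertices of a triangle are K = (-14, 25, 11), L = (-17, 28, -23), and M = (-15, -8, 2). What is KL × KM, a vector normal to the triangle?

(-1149, 7, 102)

KL = (-3, 3, -34)
KM = (-1, -33, -9)
i: 3·(-9) - (-34)·(-33) = -27 - 1122 = -1149
j: (-34)·(-1) - (-3)·(-9) = 34 - 27 = 7
k: (-3)·(-33) - 3·(-1) = 99 - (-3) = 102
KL × KM = (-1149, 7, 102)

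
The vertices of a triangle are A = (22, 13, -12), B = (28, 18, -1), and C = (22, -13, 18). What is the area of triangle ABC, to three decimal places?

AB = (6, 5, 11),  AC = (0, -26, 30)
i: 5·30 - 11·(-26) = 150 - (-286) = 436
j: 11·0 - 6·30 = 0 - 180 = -180
k: 6·(-26) - 5·0 = -156 - 0 = -156
AB × AC = (436, -180, -156)
|AB × AC| = √246832 ≈ 496.8219
area = ½ · 496.8219 ≈ 248.411

248.411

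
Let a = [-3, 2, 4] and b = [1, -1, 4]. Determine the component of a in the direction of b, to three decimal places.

2.593

a · b = (-3)·1 + 2·(-1) + 4·4 = -3 - 2 + 16 = 11
|b| = √(1 + 1 + 16) = √18 ≈ 4.2426
comp_b a = 11 / √18 ≈ 2.593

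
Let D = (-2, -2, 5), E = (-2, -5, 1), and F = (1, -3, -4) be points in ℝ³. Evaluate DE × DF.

DE = (0, -3, -4)
DF = (3, -1, -9)
i: (-3)·(-9) - (-4)·(-1) = 27 - 4 = 23
j: (-4)·3 - 0·(-9) = -12 - 0 = -12
k: 0·(-1) - (-3)·3 = 0 - (-9) = 9
DE × DF = (23, -12, 9)

(23, -12, 9)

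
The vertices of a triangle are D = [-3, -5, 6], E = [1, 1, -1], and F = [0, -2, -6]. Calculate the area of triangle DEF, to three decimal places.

DE = (4, 6, -7),  DF = (3, 3, -12)
i: 6·(-12) - (-7)·3 = -72 - (-21) = -51
j: (-7)·3 - 4·(-12) = -21 - (-48) = 27
k: 4·3 - 6·3 = 12 - 18 = -6
DE × DF = (-51, 27, -6)
|DE × DF| = √3366 ≈ 58.0172
area = ½ · 58.0172 ≈ 29.009

29.009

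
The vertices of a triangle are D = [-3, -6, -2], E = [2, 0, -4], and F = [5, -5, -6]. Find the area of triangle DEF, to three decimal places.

24.233

DE = (5, 6, -2),  DF = (8, 1, -4)
i: 6·(-4) - (-2)·1 = -24 - (-2) = -22
j: (-2)·8 - 5·(-4) = -16 - (-20) = 4
k: 5·1 - 6·8 = 5 - 48 = -43
DE × DF = (-22, 4, -43)
|DE × DF| = √2349 ≈ 48.4665
area = ½ · 48.4665 ≈ 24.233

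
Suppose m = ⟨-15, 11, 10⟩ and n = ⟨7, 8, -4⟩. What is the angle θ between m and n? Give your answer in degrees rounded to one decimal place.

103.7

m · n = (-15)·7 + 11·8 + 10·(-4) = -105 + 88 - 40 = -57
|m|² = 225 + 121 + 100 = 446,  |m| = √446 ≈ 21.118712
|n|² = 49 + 64 + 16 = 129,  |n| = √129 ≈ 11.357817
cos θ = -57 / (21.118712 · 11.357817) ≈ -0.23764
θ = arccos(-0.23764) ≈ 103.7°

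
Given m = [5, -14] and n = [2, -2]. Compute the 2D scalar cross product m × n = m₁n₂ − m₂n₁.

18

5·(-2) - (-14)·2 = -10 - (-28) = 18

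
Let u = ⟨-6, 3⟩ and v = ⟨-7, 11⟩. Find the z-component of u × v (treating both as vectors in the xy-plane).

(-6)·11 - 3·(-7) = -66 - (-21) = -45

-45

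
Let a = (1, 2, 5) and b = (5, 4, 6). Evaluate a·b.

a · b = 1·5 + 2·4 + 5·6 = 5 + 8 + 30 = 43

43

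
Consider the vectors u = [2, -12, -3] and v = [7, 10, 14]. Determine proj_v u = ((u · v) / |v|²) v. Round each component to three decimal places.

u · v = 2·7 + (-12)·10 + (-3)·14 = 14 - 120 - 42 = -148
|v|² = 49 + 100 + 196 = 345
proj_v u = (-148/345) · (7, 10, 14) ≈ (-3.003, -4.290, -6.006)

(-3.003, -4.290, -6.006)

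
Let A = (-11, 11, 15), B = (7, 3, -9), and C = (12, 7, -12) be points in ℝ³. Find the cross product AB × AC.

(120, -66, 112)

AB = (18, -8, -24)
AC = (23, -4, -27)
i: (-8)·(-27) - (-24)·(-4) = 216 - 96 = 120
j: (-24)·23 - 18·(-27) = -552 - (-486) = -66
k: 18·(-4) - (-8)·23 = -72 - (-184) = 112
AB × AC = (120, -66, 112)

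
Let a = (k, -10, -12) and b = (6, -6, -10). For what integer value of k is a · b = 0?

a · b = k·6 + (-10)·(-6) + (-12)·(-10) = 180 + 6k
Set equal to 0: 6k = -180, so k = -30.

-30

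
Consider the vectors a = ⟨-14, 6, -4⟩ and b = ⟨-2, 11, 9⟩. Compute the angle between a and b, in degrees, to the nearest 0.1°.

a · b = (-14)·(-2) + 6·11 + (-4)·9 = 28 + 66 - 36 = 58
|a|² = 196 + 36 + 16 = 248,  |a| = √248 ≈ 15.748016
|b|² = 4 + 121 + 81 = 206,  |b| = √206 ≈ 14.352700
cos θ = 58 / (15.748016 · 14.352700) ≈ 0.25661
θ = arccos(0.25661) ≈ 75.1°

75.1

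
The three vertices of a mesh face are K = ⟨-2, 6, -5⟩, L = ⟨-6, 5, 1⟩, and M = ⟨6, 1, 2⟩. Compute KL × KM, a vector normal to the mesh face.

KL = (-4, -1, 6)
KM = (8, -5, 7)
i: (-1)·7 - 6·(-5) = -7 - (-30) = 23
j: 6·8 - (-4)·7 = 48 - (-28) = 76
k: (-4)·(-5) - (-1)·8 = 20 - (-8) = 28
KL × KM = (23, 76, 28)

(23, 76, 28)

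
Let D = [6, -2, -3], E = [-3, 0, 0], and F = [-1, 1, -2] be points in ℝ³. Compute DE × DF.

(-7, -12, -13)

DE = (-9, 2, 3)
DF = (-7, 3, 1)
i: 2·1 - 3·3 = 2 - 9 = -7
j: 3·(-7) - (-9)·1 = -21 - (-9) = -12
k: (-9)·3 - 2·(-7) = -27 - (-14) = -13
DE × DF = (-7, -12, -13)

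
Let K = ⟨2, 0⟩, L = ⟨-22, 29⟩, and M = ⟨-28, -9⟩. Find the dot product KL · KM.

459

KL = L − K = (-24, 29)
KM = M − K = (-30, -9)
KL · KM = (-24)·(-30) + 29·(-9) = 720 - 261 = 459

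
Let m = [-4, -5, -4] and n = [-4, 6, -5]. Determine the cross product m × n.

(49, -4, -44)

i: (-5)·(-5) - (-4)·6 = 25 - (-24) = 49
j: (-4)·(-4) - (-4)·(-5) = 16 - 20 = -4
k: (-4)·6 - (-5)·(-4) = -24 - 20 = -44
m × n = (49, -4, -44)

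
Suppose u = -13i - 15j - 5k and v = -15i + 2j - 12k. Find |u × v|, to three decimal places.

325.057

i: (-15)·(-12) - (-5)·2 = 180 - (-10) = 190
j: (-5)·(-15) - (-13)·(-12) = 75 - 156 = -81
k: (-13)·2 - (-15)·(-15) = -26 - 225 = -251
u × v = (190, -81, -251)
|u × v| = √(190² + (-81)² + (-251)²) = √105662 ≈ 325.0569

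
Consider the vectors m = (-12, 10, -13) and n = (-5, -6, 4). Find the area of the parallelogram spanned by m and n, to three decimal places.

i: 10·4 - (-13)·(-6) = 40 - 78 = -38
j: (-13)·(-5) - (-12)·4 = 65 - (-48) = 113
k: (-12)·(-6) - 10·(-5) = 72 - (-50) = 122
m × n = (-38, 113, 122)
|m × n| = √((-38)² + 113² + 122²) = √29097 ≈ 170.5784

170.578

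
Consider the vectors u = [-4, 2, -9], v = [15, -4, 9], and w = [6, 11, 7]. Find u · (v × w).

-1295

v × w:
i: (-4)·7 - 9·11 = -28 - 99 = -127
j: 9·6 - 15·7 = 54 - 105 = -51
k: 15·11 - (-4)·6 = 165 - (-24) = 189
v × w = (-127, -51, 189)
u · (v × w) = (-4)·(-127) + 2·(-51) + (-9)·189 = 508 - 102 - 1701 = -1295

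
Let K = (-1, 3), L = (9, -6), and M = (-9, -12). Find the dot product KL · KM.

KL = L − K = (10, -9)
KM = M − K = (-8, -15)
KL · KM = 10·(-8) + (-9)·(-15) = -80 + 135 = 55

55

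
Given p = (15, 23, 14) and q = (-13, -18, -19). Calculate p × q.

i: 23·(-19) - 14·(-18) = -437 - (-252) = -185
j: 14·(-13) - 15·(-19) = -182 - (-285) = 103
k: 15·(-18) - 23·(-13) = -270 - (-299) = 29
p × q = (-185, 103, 29)

(-185, 103, 29)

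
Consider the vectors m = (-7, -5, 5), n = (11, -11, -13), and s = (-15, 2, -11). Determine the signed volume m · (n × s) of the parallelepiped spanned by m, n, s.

-3324

n × s:
i: (-11)·(-11) - (-13)·2 = 121 - (-26) = 147
j: (-13)·(-15) - 11·(-11) = 195 - (-121) = 316
k: 11·2 - (-11)·(-15) = 22 - 165 = -143
n × s = (147, 316, -143)
m · (n × s) = (-7)·147 + (-5)·316 + 5·(-143) = -1029 - 1580 - 715 = -3324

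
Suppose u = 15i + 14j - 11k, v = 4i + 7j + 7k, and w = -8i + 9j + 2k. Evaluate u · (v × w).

v × w:
i: 7·2 - 7·9 = 14 - 63 = -49
j: 7·(-8) - 4·2 = -56 - 8 = -64
k: 4·9 - 7·(-8) = 36 - (-56) = 92
v × w = (-49, -64, 92)
u · (v × w) = 15·(-49) + 14·(-64) + (-11)·92 = -735 - 896 - 1012 = -2643

-2643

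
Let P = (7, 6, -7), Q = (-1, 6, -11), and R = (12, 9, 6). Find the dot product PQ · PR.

PQ = Q − P = (-8, 0, -4)
PR = R − P = (5, 3, 13)
PQ · PR = (-8)·5 + 0·3 + (-4)·13 = -40 + 0 - 52 = -92

-92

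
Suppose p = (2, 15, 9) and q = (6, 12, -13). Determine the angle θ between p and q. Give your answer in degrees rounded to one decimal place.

p · q = 2·6 + 15·12 + 9·(-13) = 12 + 180 - 117 = 75
|p|² = 4 + 225 + 81 = 310,  |p| = √310 ≈ 17.606817
|q|² = 36 + 144 + 169 = 349,  |q| = √349 ≈ 18.681542
cos θ = 75 / (17.606817 · 18.681542) ≈ 0.22802
θ = arccos(0.22802) ≈ 76.8°

76.8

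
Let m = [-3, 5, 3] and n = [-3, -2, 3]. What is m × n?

(21, 0, 21)

i: 5·3 - 3·(-2) = 15 - (-6) = 21
j: 3·(-3) - (-3)·3 = -9 - (-9) = 0
k: (-3)·(-2) - 5·(-3) = 6 - (-15) = 21
m × n = (21, 0, 21)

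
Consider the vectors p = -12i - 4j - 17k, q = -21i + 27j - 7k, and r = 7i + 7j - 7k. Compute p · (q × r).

8176

q × r:
i: 27·(-7) - (-7)·7 = -189 - (-49) = -140
j: (-7)·7 - (-21)·(-7) = -49 - 147 = -196
k: (-21)·7 - 27·7 = -147 - 189 = -336
q × r = (-140, -196, -336)
p · (q × r) = (-12)·(-140) + (-4)·(-196) + (-17)·(-336) = 1680 + 784 + 5712 = 8176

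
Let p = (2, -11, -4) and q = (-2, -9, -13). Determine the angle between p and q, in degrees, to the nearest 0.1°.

p · q = 2·(-2) + (-11)·(-9) + (-4)·(-13) = -4 + 99 + 52 = 147
|p|² = 4 + 121 + 16 = 141,  |p| = √141 ≈ 11.874342
|q|² = 4 + 81 + 169 = 254,  |q| = √254 ≈ 15.937377
cos θ = 147 / (11.874342 · 15.937377) ≈ 0.77677
θ = arccos(0.77677) ≈ 39.0°

39.0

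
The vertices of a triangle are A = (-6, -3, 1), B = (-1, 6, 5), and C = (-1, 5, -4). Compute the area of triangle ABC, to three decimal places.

AB = (5, 9, 4),  AC = (5, 8, -5)
i: 9·(-5) - 4·8 = -45 - 32 = -77
j: 4·5 - 5·(-5) = 20 - (-25) = 45
k: 5·8 - 9·5 = 40 - 45 = -5
AB × AC = (-77, 45, -5)
|AB × AC| = √7979 ≈ 89.3252
area = ½ · 89.3252 ≈ 44.663

44.663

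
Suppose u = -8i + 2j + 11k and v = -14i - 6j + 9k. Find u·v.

199

u · v = (-8)·(-14) + 2·(-6) + 11·9 = 112 - 12 + 99 = 199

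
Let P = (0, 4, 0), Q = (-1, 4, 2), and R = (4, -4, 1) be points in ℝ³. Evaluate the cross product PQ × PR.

PQ = (-1, 0, 2)
PR = (4, -8, 1)
i: 0·1 - 2·(-8) = 0 - (-16) = 16
j: 2·4 - (-1)·1 = 8 - (-1) = 9
k: (-1)·(-8) - 0·4 = 8 - 0 = 8
PQ × PR = (16, 9, 8)

(16, 9, 8)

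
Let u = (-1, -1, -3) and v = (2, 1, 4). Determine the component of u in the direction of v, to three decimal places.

-3.273

u · v = (-1)·2 + (-1)·1 + (-3)·4 = -2 - 1 - 12 = -15
|v| = √(4 + 1 + 16) = √21 ≈ 4.5826
comp_v u = -15 / √21 ≈ -3.273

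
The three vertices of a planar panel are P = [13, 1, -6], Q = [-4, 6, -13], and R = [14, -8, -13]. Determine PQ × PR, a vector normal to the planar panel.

(-98, -126, 148)

PQ = (-17, 5, -7)
PR = (1, -9, -7)
i: 5·(-7) - (-7)·(-9) = -35 - 63 = -98
j: (-7)·1 - (-17)·(-7) = -7 - 119 = -126
k: (-17)·(-9) - 5·1 = 153 - 5 = 148
PQ × PR = (-98, -126, 148)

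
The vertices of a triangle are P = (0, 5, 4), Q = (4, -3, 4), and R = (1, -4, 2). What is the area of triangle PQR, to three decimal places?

PQ = (4, -8, 0),  PR = (1, -9, -2)
i: (-8)·(-2) - 0·(-9) = 16 - 0 = 16
j: 0·1 - 4·(-2) = 0 - (-8) = 8
k: 4·(-9) - (-8)·1 = -36 - (-8) = -28
PQ × PR = (16, 8, -28)
|PQ × PR| = √1104 ≈ 33.2265
area = ½ · 33.2265 ≈ 16.613

16.613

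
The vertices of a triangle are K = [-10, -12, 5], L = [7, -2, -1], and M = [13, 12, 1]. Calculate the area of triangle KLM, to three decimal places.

108.858

KL = (17, 10, -6),  KM = (23, 24, -4)
i: 10·(-4) - (-6)·24 = -40 - (-144) = 104
j: (-6)·23 - 17·(-4) = -138 - (-68) = -70
k: 17·24 - 10·23 = 408 - 230 = 178
KL × KM = (104, -70, 178)
|KL × KM| = √47400 ≈ 217.7154
area = ½ · 217.7154 ≈ 108.858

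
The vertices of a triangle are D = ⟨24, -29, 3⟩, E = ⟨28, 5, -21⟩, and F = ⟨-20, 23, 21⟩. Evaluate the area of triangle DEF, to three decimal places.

1353.835

DE = (4, 34, -24),  DF = (-44, 52, 18)
i: 34·18 - (-24)·52 = 612 - (-1248) = 1860
j: (-24)·(-44) - 4·18 = 1056 - 72 = 984
k: 4·52 - 34·(-44) = 208 - (-1496) = 1704
DE × DF = (1860, 984, 1704)
|DE × DF| = √7331472 ≈ 2707.6691
area = ½ · 2707.6691 ≈ 1353.835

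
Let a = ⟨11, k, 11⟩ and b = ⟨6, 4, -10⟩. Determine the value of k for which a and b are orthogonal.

11

a · b = 11·6 + k·4 + 11·(-10) = -44 + 4k
Set equal to 0: 4k = 44, so k = 11.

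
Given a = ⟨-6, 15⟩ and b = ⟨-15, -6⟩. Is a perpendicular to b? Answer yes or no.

yes

a · b = (-6)·(-15) + 15·(-6) = 90 - 90 = 0
Zero, so the vectors are orthogonal.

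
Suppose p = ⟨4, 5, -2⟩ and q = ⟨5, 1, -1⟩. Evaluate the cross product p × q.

(-3, -6, -21)

i: 5·(-1) - (-2)·1 = -5 - (-2) = -3
j: (-2)·5 - 4·(-1) = -10 - (-4) = -6
k: 4·1 - 5·5 = 4 - 25 = -21
p × q = (-3, -6, -21)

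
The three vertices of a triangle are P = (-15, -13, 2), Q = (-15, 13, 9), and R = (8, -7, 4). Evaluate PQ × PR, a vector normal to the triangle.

(10, 161, -598)

PQ = (0, 26, 7)
PR = (23, 6, 2)
i: 26·2 - 7·6 = 52 - 42 = 10
j: 7·23 - 0·2 = 161 - 0 = 161
k: 0·6 - 26·23 = 0 - 598 = -598
PQ × PR = (10, 161, -598)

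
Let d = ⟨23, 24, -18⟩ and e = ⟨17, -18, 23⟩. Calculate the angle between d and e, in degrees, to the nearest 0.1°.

110.9

d · e = 23·17 + 24·(-18) + (-18)·23 = 391 - 432 - 414 = -455
|d|² = 529 + 576 + 324 = 1429,  |d| = √1429 ≈ 37.802116
|e|² = 289 + 324 + 529 = 1142,  |e| = √1142 ≈ 33.793490
cos θ = -455 / (37.802116 · 33.793490) ≈ -0.35617
θ = arccos(-0.35617) ≈ 110.9°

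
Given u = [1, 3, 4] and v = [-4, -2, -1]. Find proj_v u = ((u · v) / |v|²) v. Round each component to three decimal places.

(2.667, 1.333, 0.667)

u · v = 1·(-4) + 3·(-2) + 4·(-1) = -4 - 6 - 4 = -14
|v|² = 16 + 4 + 1 = 21
proj_v u = (-14/21) · (-4, -2, -1) ≈ (2.667, 1.333, 0.667)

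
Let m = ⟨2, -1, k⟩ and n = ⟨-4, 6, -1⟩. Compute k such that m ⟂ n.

-14

m · n = 2·(-4) + (-1)·6 + k·(-1) = -14 - 1k
Set equal to 0: -1k = 14, so k = -14.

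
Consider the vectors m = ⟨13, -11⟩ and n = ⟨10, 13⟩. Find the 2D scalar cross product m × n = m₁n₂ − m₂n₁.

279

13·13 - (-11)·10 = 169 - (-110) = 279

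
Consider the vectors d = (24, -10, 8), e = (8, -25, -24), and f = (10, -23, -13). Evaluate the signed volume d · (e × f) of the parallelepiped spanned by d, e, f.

-3560

e × f:
i: (-25)·(-13) - (-24)·(-23) = 325 - 552 = -227
j: (-24)·10 - 8·(-13) = -240 - (-104) = -136
k: 8·(-23) - (-25)·10 = -184 - (-250) = 66
e × f = (-227, -136, 66)
d · (e × f) = 24·(-227) + (-10)·(-136) + 8·66 = -5448 + 1360 + 528 = -3560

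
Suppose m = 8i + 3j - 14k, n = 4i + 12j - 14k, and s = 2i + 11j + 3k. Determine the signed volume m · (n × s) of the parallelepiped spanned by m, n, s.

1120

n × s:
i: 12·3 - (-14)·11 = 36 - (-154) = 190
j: (-14)·2 - 4·3 = -28 - 12 = -40
k: 4·11 - 12·2 = 44 - 24 = 20
n × s = (190, -40, 20)
m · (n × s) = 8·190 + 3·(-40) + (-14)·20 = 1520 - 120 - 280 = 1120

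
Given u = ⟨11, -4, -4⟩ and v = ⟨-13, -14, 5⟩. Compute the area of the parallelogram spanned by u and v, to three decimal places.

i: (-4)·5 - (-4)·(-14) = -20 - 56 = -76
j: (-4)·(-13) - 11·5 = 52 - 55 = -3
k: 11·(-14) - (-4)·(-13) = -154 - 52 = -206
u × v = (-76, -3, -206)
|u × v| = √((-76)² + (-3)² + (-206)²) = √48221 ≈ 219.5928

219.593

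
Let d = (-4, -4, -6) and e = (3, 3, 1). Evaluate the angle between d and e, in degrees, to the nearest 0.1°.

146.6

d · e = (-4)·3 + (-4)·3 + (-6)·1 = -12 - 12 - 6 = -30
|d|² = 16 + 16 + 36 = 68,  |d| = √68 ≈ 8.246211
|e|² = 9 + 9 + 1 = 19,  |e| = √19 ≈ 4.358899
cos θ = -30 / (8.246211 · 4.358899) ≈ -0.83462
θ = arccos(-0.83462) ≈ 146.6°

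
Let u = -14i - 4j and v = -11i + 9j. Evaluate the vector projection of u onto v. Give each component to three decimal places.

(-6.426, 5.257)

u · v = (-14)·(-11) + (-4)·9 = 154 - 36 = 118
|v|² = 121 + 81 = 202
proj_v u = (118/202) · (-11, 9) ≈ (-6.426, 5.257)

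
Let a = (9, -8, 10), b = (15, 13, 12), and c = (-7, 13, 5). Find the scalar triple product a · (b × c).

3313

b × c:
i: 13·5 - 12·13 = 65 - 156 = -91
j: 12·(-7) - 15·5 = -84 - 75 = -159
k: 15·13 - 13·(-7) = 195 - (-91) = 286
b × c = (-91, -159, 286)
a · (b × c) = 9·(-91) + (-8)·(-159) + 10·286 = -819 + 1272 + 2860 = 3313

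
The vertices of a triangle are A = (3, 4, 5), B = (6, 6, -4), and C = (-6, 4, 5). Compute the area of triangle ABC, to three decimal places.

AB = (3, 2, -9),  AC = (-9, 0, 0)
i: 2·0 - (-9)·0 = 0 - 0 = 0
j: (-9)·(-9) - 3·0 = 81 - 0 = 81
k: 3·0 - 2·(-9) = 0 - (-18) = 18
AB × AC = (0, 81, 18)
|AB × AC| = √6885 ≈ 82.9759
area = ½ · 82.9759 ≈ 41.488

41.488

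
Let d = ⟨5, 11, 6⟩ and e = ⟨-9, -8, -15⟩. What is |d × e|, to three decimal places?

i: 11·(-15) - 6·(-8) = -165 - (-48) = -117
j: 6·(-9) - 5·(-15) = -54 - (-75) = 21
k: 5·(-8) - 11·(-9) = -40 - (-99) = 59
d × e = (-117, 21, 59)
|d × e| = √((-117)² + 21² + 59²) = √17611 ≈ 132.7064

132.706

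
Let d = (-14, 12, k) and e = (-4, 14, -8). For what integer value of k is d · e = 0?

28

d · e = (-14)·(-4) + 12·14 + k·(-8) = 224 - 8k
Set equal to 0: -8k = -224, so k = 28.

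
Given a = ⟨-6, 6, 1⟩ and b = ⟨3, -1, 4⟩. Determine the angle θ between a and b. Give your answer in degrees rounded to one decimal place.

a · b = (-6)·3 + 6·(-1) + 1·4 = -18 - 6 + 4 = -20
|a|² = 36 + 36 + 1 = 73,  |a| = √73 ≈ 8.544004
|b|² = 9 + 1 + 16 = 26,  |b| = √26 ≈ 5.099020
cos θ = -20 / (8.544004 · 5.099020) ≈ -0.45907
θ = arccos(-0.45907) ≈ 117.3°

117.3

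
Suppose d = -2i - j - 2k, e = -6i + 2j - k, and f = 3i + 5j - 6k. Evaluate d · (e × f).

e × f:
i: 2·(-6) - (-1)·5 = -12 - (-5) = -7
j: (-1)·3 - (-6)·(-6) = -3 - 36 = -39
k: (-6)·5 - 2·3 = -30 - 6 = -36
e × f = (-7, -39, -36)
d · (e × f) = (-2)·(-7) + (-1)·(-39) + (-2)·(-36) = 14 + 39 + 72 = 125

125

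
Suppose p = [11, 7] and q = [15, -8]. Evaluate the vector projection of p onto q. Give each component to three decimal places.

(5.657, -3.017)

p · q = 11·15 + 7·(-8) = 165 - 56 = 109
|q|² = 225 + 64 = 289
proj_q p = (109/289) · (15, -8) ≈ (5.657, -3.017)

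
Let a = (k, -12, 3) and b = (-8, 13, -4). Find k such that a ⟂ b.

a · b = k·(-8) + (-12)·13 + 3·(-4) = -168 - 8k
Set equal to 0: -8k = 168, so k = -21.

-21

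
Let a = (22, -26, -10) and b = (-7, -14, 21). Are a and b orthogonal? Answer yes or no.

yes

a · b = 22·(-7) + (-26)·(-14) + (-10)·21 = -154 + 364 - 210 = 0
Zero, so the vectors are orthogonal.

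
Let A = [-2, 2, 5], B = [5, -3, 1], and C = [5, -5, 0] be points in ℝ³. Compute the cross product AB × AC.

(-3, 7, -14)

AB = (7, -5, -4)
AC = (7, -7, -5)
i: (-5)·(-5) - (-4)·(-7) = 25 - 28 = -3
j: (-4)·7 - 7·(-5) = -28 - (-35) = 7
k: 7·(-7) - (-5)·7 = -49 - (-35) = -14
AB × AC = (-3, 7, -14)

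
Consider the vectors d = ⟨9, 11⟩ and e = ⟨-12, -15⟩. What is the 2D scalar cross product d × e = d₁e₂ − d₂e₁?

-3

9·(-15) - 11·(-12) = -135 - (-132) = -3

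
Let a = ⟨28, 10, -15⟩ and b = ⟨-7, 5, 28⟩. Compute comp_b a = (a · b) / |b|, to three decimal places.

a · b = 28·(-7) + 10·5 + (-15)·28 = -196 + 50 - 420 = -566
|b| = √(49 + 25 + 784) = √858 ≈ 29.2916
comp_b a = -566 / √858 ≈ -19.323

-19.323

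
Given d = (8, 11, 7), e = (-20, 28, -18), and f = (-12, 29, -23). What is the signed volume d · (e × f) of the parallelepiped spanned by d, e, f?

-5368

e × f:
i: 28·(-23) - (-18)·29 = -644 - (-522) = -122
j: (-18)·(-12) - (-20)·(-23) = 216 - 460 = -244
k: (-20)·29 - 28·(-12) = -580 - (-336) = -244
e × f = (-122, -244, -244)
d · (e × f) = 8·(-122) + 11·(-244) + 7·(-244) = -976 - 2684 - 1708 = -5368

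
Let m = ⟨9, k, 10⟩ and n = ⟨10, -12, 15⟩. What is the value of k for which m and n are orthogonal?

m · n = 9·10 + k·(-12) + 10·15 = 240 - 12k
Set equal to 0: -12k = -240, so k = 20.

20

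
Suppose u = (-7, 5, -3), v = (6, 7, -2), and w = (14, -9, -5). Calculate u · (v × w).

v × w:
i: 7·(-5) - (-2)·(-9) = -35 - 18 = -53
j: (-2)·14 - 6·(-5) = -28 - (-30) = 2
k: 6·(-9) - 7·14 = -54 - 98 = -152
v × w = (-53, 2, -152)
u · (v × w) = (-7)·(-53) + 5·2 + (-3)·(-152) = 371 + 10 + 456 = 837

837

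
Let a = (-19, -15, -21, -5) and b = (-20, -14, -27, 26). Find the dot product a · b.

1027

a · b = (-19)·(-20) + (-15)·(-14) + (-21)·(-27) + (-5)·26 = 380 + 210 + 567 - 130 = 1027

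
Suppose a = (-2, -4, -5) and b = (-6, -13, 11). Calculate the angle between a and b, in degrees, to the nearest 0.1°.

a · b = (-2)·(-6) + (-4)·(-13) + (-5)·11 = 12 + 52 - 55 = 9
|a|² = 4 + 16 + 25 = 45,  |a| = √45 ≈ 6.708204
|b|² = 36 + 169 + 121 = 326,  |b| = √326 ≈ 18.055470
cos θ = 9 / (6.708204 · 18.055470) ≈ 0.07431
θ = arccos(0.07431) ≈ 85.7°

85.7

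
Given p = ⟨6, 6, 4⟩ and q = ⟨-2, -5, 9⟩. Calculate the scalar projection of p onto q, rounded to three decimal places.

p · q = 6·(-2) + 6·(-5) + 4·9 = -12 - 30 + 36 = -6
|q| = √(4 + 25 + 81) = √110 ≈ 10.4881
comp_q p = -6 / √110 ≈ -0.572

-0.572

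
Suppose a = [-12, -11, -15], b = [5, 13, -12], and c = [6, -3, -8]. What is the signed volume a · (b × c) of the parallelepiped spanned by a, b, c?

3427

b × c:
i: 13·(-8) - (-12)·(-3) = -104 - 36 = -140
j: (-12)·6 - 5·(-8) = -72 - (-40) = -32
k: 5·(-3) - 13·6 = -15 - 78 = -93
b × c = (-140, -32, -93)
a · (b × c) = (-12)·(-140) + (-11)·(-32) + (-15)·(-93) = 1680 + 352 + 1395 = 3427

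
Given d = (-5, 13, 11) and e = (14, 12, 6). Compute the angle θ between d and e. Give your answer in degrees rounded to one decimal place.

d · e = (-5)·14 + 13·12 + 11·6 = -70 + 156 + 66 = 152
|d|² = 25 + 169 + 121 = 315,  |d| = √315 ≈ 17.748239
|e|² = 196 + 144 + 36 = 376,  |e| = √376 ≈ 19.390719
cos θ = 152 / (17.748239 · 19.390719) ≈ 0.44167
θ = arccos(0.44167) ≈ 63.8°

63.8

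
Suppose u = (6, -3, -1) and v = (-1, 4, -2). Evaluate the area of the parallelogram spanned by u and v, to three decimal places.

26.646

i: (-3)·(-2) - (-1)·4 = 6 - (-4) = 10
j: (-1)·(-1) - 6·(-2) = 1 - (-12) = 13
k: 6·4 - (-3)·(-1) = 24 - 3 = 21
u × v = (10, 13, 21)
|u × v| = √(10² + 13² + 21²) = √710 ≈ 26.6458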